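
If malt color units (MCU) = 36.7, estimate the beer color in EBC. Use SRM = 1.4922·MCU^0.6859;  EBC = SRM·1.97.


SRM = 1.4922·36.7^0.6859 = 17.6617
EBC = 17.6617·1.97

34.7935 EBC


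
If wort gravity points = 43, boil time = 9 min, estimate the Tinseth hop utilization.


U = 1.65·0.000125^(GP/1000) · (1 − e^(−0.04·t))/4.15
bigness = 1.65·0.000125^(43/1000) = 1.1211
boil_factor = (1 − e^(−0.04·9))/4.15 = 0.0728
U = 1.1211 · 0.0728

0.0817


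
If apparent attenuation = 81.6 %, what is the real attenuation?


RA = AA · 0.8192
RA = 81.6 · 0.8192

66.8467 %


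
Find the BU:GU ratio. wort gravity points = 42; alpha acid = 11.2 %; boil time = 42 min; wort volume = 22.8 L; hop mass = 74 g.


U = 1.65·0.000125^(GP/1000)·(1−e^(−0.04t))/4.15;  IBU = (α/100)·m·U·1000/V;  BU:GU = IBU/GP
U = 1.65·0.000125^(42/1000)·(1−e^(−0.04·42))/4.15 = 0.2218
IBU = (11.2/100)·74·0.2218·1000/22.8 = 80.6206
BU:GU = 80.6206/42

1.9195


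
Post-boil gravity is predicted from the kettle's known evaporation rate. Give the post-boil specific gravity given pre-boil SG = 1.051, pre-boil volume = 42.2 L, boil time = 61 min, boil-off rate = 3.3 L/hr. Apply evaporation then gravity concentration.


V_post = V_pre − rate·(t/60);  SG_post = 1 + (SG_pre−1)·V_pre/V_post
V_post = 42.2 − 3.3·(61/60) = 38.8450
SG_post = 1 + (1.051 − 1)·42.2/38.8450

1.0554


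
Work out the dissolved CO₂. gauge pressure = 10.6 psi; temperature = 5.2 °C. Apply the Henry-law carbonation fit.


vols = (P + 14.695)·(0.01821 + 0.09011·e^(−0.04·T))
vols = (10.6 + 14.695)·(0.01821 + 0.09011·e^(−0.04·5.2))

2.3119 volumes


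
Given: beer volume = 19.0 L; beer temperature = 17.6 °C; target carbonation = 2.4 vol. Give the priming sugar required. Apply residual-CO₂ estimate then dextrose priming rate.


residual = 14.695·(0.01821 + 0.09011·e^(−0.04·T));  sugar = (target − residual)·4.0·V
residual = 14.695·(0.01821 + 0.09011·e^(−0.04·17.6)) = 0.9225
sugar = (2.4 − 0.9225)·4.0·19.0

112.2875 g


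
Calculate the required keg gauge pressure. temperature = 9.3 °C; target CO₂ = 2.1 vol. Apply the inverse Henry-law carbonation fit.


psi = vols/(0.01821 + 0.09011·e^(−0.04·T)) − 14.695
psi = 2.1/(0.01821 + 0.09011·e^(−0.04·9.3)) − 14.695

11.4479 psi


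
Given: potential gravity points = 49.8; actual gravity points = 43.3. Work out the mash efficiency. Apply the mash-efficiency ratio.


efficiency = actual / potential × 100
efficiency = 43.3 / 49.8 × 100

86.9478 %


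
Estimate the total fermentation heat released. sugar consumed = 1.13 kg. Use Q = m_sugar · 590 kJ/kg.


Q = 1.13 · 590

666.7000 kJ


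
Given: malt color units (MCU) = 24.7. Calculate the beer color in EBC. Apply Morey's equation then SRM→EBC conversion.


SRM = 1.4922·MCU^0.6859;  EBC = SRM·1.97
SRM = 1.4922·24.7^0.6859 = 13.4610
EBC = 13.4610·1.97

26.5182 EBC


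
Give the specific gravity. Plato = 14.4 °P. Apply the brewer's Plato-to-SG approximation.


SG = 259/(259 − P)
SG = 259/(259 − 14.4)

1.0589


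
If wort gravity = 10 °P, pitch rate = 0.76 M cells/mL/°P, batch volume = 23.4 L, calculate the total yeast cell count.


cells (billions) = rate · V_L · °P
cells = 0.76 · 23.4 · 10

177.8400 billion cells


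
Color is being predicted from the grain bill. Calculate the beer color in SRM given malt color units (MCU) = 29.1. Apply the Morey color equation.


SRM = 1.4922 · MCU^0.6859
SRM = 1.4922 · 29.1^0.6859

15.0630 SRM


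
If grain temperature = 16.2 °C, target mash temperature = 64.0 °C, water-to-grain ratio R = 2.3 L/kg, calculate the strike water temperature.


T_strike = (0.41/R)·(T_mash − T_grain) + T_mash
T_strike = (0.41/2.3)·(64.0 − 16.2) + 64.0

72.5209 °C


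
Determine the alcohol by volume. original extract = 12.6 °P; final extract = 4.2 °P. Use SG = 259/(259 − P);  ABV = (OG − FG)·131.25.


OG = 259/(259 − 12.6) = 1.0511
FG = 259/(259 − 4.2) = 1.0165
ABV = (1.0511 − 1.0165)·131.25

4.5482 % ABV


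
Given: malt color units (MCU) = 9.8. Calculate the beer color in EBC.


SRM = 1.4922·MCU^0.6859;  EBC = SRM·1.97
SRM = 1.4922·9.8^0.6859 = 7.1402
EBC = 7.1402·1.97

14.0661 EBC


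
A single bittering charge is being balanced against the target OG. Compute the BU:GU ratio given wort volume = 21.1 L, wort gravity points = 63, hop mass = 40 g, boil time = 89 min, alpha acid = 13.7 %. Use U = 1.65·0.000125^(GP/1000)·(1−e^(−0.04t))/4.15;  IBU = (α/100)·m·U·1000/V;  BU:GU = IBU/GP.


U = 1.65·0.000125^(63/1000)·(1−e^(−0.04·89))/4.15 = 0.2193
IBU = (13.7/100)·40·0.2193·1000/21.1 = 56.9521
BU:GU = 56.9521/63

0.9040


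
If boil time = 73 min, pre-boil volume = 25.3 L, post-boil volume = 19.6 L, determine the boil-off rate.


rate = (V_pre − V_post) / (t_min/60)
rate = (25.3 − 19.6) / (73/60)

4.6849 L/hr


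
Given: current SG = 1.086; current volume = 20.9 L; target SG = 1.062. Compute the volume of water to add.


V_water = V·((SG_curr − 1)/(SG_target − 1) − 1)
V_water = 20.9·((1.086 − 1)/(1.062 − 1) − 1)

8.0903 L


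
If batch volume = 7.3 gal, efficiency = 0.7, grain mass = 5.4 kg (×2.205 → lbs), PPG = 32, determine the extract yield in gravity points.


points = lbs × PPG × eff / vol
lbs = 5.4 × 2.205 = 11.9070
points = 11.9070 × 32 × 0.7 / 7.3

36.5365 points


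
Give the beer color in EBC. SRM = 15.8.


EBC = SRM · 1.97
EBC = 15.8 · 1.97

31.1260 EBC


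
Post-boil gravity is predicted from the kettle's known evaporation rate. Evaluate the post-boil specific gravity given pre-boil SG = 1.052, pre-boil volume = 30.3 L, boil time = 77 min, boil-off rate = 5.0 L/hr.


V_post = V_pre − rate·(t/60);  SG_post = 1 + (SG_pre−1)·V_pre/V_post
V_post = 30.3 − 5.0·(77/60) = 23.8833
SG_post = 1 + (1.052 − 1)·30.3/23.8833

1.0660


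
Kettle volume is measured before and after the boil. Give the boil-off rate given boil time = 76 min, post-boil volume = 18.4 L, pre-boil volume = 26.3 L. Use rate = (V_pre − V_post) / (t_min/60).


rate = (26.3 − 18.4) / (76/60)

6.2368 L/hr


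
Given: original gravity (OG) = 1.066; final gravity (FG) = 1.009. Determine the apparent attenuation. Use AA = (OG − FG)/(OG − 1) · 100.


AA = (1.066 − 1.009)/(1.066 − 1) · 100

86.3636 %


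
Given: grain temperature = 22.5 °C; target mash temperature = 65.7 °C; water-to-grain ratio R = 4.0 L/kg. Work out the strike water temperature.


T_strike = (0.41/R)·(T_mash − T_grain) + T_mash
T_strike = (0.41/4.0)·(65.7 − 22.5) + 65.7

70.1280 °C


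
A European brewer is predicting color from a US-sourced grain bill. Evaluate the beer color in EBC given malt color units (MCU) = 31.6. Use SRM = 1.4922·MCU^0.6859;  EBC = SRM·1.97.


SRM = 1.4922·31.6^0.6859 = 15.9390
EBC = 15.9390·1.97

31.3999 EBC


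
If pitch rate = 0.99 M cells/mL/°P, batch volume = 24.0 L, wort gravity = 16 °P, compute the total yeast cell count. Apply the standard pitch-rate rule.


cells (billions) = rate · V_L · °P
cells = 0.99 · 24.0 · 16

380.1600 billion cells


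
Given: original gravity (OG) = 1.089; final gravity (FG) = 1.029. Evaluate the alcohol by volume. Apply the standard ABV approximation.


ABV = (OG − FG) · 131.25
ABV = (1.089 − 1.029) · 131.25

7.8750 % ABV


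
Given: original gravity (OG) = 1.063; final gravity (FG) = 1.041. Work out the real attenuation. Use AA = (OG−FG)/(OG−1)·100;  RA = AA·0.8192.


AA = (1.063 − 1.041)/(1.063 − 1)·100 = 34.9206
RA = 34.9206·0.8192

28.6070 %


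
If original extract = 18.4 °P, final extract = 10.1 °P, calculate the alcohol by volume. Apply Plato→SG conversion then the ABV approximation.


SG = 259/(259 − P);  ABV = (OG − FG)·131.25
OG = 259/(259 − 18.4) = 1.0765
FG = 259/(259 − 10.1) = 1.0406
ABV = (1.0765 − 1.0406)·131.25

4.7115 % ABV


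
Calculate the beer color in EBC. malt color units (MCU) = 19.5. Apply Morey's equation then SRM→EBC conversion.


SRM = 1.4922·MCU^0.6859;  EBC = SRM·1.97
SRM = 1.4922·19.5^0.6859 = 11.4462
EBC = 11.4462·1.97

22.5490 EBC


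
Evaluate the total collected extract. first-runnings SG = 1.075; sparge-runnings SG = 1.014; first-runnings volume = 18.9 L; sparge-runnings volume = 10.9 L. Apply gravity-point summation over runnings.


total = Σ (SG_i − 1)·1000·V_i
first = (1.075 − 1)·1000·18.9 = 1417.5000
sparge = (1.014 − 1)·1000·10.9 = 152.6000
total = 1417.5000 + 152.6000

1570.1000 gravity·L


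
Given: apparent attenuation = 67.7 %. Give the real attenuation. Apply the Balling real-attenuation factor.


RA = AA · 0.8192
RA = 67.7 · 0.8192

55.4598 %


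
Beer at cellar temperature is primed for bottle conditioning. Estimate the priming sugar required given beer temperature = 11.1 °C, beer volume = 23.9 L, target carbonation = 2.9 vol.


residual = 14.695·(0.01821 + 0.09011·e^(−0.04·T));  sugar = (target − residual)·4.0·V
residual = 14.695·(0.01821 + 0.09011·e^(−0.04·11.1)) = 1.1170
sugar = (2.9 − 1.1170)·4.0·23.9

170.4545 g


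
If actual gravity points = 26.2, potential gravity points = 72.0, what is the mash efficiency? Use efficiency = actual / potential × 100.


efficiency = 26.2 / 72.0 × 100

36.3889 %


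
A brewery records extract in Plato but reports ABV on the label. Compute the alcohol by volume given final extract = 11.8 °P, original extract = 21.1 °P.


SG = 259/(259 − P);  ABV = (OG − FG)·131.25
OG = 259/(259 − 21.1) = 1.0887
FG = 259/(259 − 11.8) = 1.0477
ABV = (1.0887 − 1.0477)·131.25

5.3758 % ABV


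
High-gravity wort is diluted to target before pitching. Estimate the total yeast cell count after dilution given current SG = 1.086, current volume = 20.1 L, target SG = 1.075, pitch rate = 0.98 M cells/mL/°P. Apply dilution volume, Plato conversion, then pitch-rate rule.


V_w = V·((SG_c−1)/(SG_t−1)−1);  °P = 259 − 259/SG_t;  cells = rate·(V+V_w)·°P
V_w = 20.1·((1.086−1)/(1.075−1)−1) = 2.9480
V_final = 20.1 + 2.9480 = 23.0480
°P = 259 − 259/1.075 = 18.0698
cells = 0.98·23.0480·18.0698

408.1426 billion cells


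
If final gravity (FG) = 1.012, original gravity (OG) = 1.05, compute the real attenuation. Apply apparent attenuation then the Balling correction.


AA = (OG−FG)/(OG−1)·100;  RA = AA·0.8192
AA = (1.05 − 1.012)/(1.05 − 1)·100 = 76.0000
RA = 76.0000·0.8192

62.2592 %


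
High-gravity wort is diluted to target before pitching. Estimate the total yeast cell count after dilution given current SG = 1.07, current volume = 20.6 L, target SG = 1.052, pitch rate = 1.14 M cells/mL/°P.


V_w = V·((SG_c−1)/(SG_t−1)−1);  °P = 259 − 259/SG_t;  cells = rate·(V+V_w)·°P
V_w = 20.6·((1.07−1)/(1.052−1)−1) = 7.1308
V_final = 20.6 + 7.1308 = 27.7308
°P = 259 − 259/1.052 = 12.8023
cells = 1.14·27.7308·12.8023

404.7195 billion cells


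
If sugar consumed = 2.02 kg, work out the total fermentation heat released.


Q = m_sugar · 590 kJ/kg
Q = 2.02 · 590

1191.8000 kJ


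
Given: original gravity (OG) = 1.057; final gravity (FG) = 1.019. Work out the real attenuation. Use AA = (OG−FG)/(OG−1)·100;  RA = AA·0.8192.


AA = (1.057 − 1.019)/(1.057 − 1)·100 = 66.6667
RA = 66.6667·0.8192

54.6133 %


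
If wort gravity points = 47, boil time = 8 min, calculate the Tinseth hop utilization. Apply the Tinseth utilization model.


U = 1.65·0.000125^(GP/1000) · (1 − e^(−0.04·t))/4.15
bigness = 1.65·0.000125^(47/1000) = 1.0815
boil_factor = (1 − e^(−0.04·8))/4.15 = 0.0660
U = 1.0815 · 0.0660

0.0714


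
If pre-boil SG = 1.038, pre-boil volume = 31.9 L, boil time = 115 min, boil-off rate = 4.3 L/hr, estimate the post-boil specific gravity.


V_post = V_pre − rate·(t/60);  SG_post = 1 + (SG_pre−1)·V_pre/V_post
V_post = 31.9 − 4.3·(115/60) = 23.6583
SG_post = 1 + (1.038 − 1)·31.9/23.6583

1.0512


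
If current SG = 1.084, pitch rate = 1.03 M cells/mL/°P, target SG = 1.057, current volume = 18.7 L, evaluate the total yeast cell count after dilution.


V_w = V·((SG_c−1)/(SG_t−1)−1);  °P = 259 − 259/SG_t;  cells = rate·(V+V_w)·°P
V_w = 18.7·((1.084−1)/(1.057−1)−1) = 8.8579
V_final = 18.7 + 8.8579 = 27.5579
°P = 259 − 259/1.057 = 13.9669
cells = 1.03·27.5579·13.9669

396.4450 billion cells


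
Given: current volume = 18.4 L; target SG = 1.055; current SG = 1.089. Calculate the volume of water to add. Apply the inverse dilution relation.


V_water = V·((SG_curr − 1)/(SG_target − 1) − 1)
V_water = 18.4·((1.089 − 1)/(1.055 − 1) − 1)

11.3745 L


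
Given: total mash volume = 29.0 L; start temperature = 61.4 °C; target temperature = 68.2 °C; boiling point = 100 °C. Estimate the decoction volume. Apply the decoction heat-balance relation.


V_dec = V_total·(T_target − T_start)/(T_boil − T_start)
V_dec = 29.0·(68.2 − 61.4)/(100 − 61.4)

5.1088 L


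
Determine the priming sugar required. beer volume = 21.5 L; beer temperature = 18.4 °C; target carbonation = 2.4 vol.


residual = 14.695·(0.01821 + 0.09011·e^(−0.04·T));  sugar = (target − residual)·4.0·V
residual = 14.695·(0.01821 + 0.09011·e^(−0.04·18.4)) = 0.9019
sugar = (2.4 − 0.9019)·4.0·21.5

128.8361 g


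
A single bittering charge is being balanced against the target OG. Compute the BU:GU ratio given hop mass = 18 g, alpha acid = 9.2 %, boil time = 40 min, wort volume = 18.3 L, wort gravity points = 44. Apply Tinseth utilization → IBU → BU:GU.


U = 1.65·0.000125^(GP/1000)·(1−e^(−0.04t))/4.15;  IBU = (α/100)·m·U·1000/V;  BU:GU = IBU/GP
U = 1.65·0.000125^(44/1000)·(1−e^(−0.04·40))/4.15 = 0.2137
IBU = (9.2/100)·18·0.2137·1000/18.3 = 19.3361
BU:GU = 19.3361/44

0.4395


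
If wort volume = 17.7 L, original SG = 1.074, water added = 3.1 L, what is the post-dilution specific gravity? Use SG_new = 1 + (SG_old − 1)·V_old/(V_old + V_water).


pts = (1.074 − 1)·1000·17.7/(17.7 + 3.1) = 62.9712
SG_new = 1 + 62.9712/1000

1.0630


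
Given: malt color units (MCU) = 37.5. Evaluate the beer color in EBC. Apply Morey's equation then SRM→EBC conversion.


SRM = 1.4922·MCU^0.6859;  EBC = SRM·1.97
SRM = 1.4922·37.5^0.6859 = 17.9248
EBC = 17.9248·1.97

35.3119 EBC


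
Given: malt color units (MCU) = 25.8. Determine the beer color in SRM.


SRM = 1.4922 · MCU^0.6859
SRM = 1.4922 · 25.8^0.6859

13.8694 SRM


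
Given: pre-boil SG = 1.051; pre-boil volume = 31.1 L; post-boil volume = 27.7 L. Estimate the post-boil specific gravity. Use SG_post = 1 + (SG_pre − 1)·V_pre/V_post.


pts_pre = (1.051 − 1)·1000 = 51.0000
pts_post = 51.0000·31.1/27.7 = 57.2599
SG_post = 1 + 57.2599/1000

1.0573


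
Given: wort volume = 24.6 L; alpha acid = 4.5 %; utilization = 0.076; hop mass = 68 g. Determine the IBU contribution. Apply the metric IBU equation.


IBU = (α/100)·mass·U·1000 / V
IBU = (4.5/100)·68·0.076·1000 / 24.6

9.4537 IBU


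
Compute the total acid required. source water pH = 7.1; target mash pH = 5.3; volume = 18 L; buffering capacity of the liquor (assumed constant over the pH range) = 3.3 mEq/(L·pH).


acid = buffering capacity · (pH_source − pH_target) · V
acid = 3.3 · (7.1 − 5.3) · 18

106.9200 mEq


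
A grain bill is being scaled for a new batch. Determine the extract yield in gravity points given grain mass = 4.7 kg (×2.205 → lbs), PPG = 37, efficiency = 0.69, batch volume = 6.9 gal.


points = lbs × PPG × eff / vol
lbs = 4.7 × 2.205 = 10.3635
points = 10.3635 × 37 × 0.69 / 6.9

38.3449 points


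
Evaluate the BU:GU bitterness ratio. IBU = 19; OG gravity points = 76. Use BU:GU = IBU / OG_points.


BU:GU = 19 / 76

0.2500


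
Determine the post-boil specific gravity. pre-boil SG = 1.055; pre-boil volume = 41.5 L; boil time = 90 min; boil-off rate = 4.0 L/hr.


V_post = V_pre − rate·(t/60);  SG_post = 1 + (SG_pre−1)·V_pre/V_post
V_post = 41.5 − 4.0·(90/60) = 35.5000
SG_post = 1 + (1.055 − 1)·41.5/35.5000

1.0643


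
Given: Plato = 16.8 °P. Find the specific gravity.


SG = 259/(259 − P)
SG = 259/(259 − 16.8)

1.0694


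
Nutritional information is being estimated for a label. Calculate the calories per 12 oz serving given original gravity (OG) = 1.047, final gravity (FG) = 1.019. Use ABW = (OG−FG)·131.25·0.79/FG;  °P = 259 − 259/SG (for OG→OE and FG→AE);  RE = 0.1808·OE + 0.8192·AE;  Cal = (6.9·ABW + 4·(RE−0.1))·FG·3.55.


ABW = (1.047 − 1.019)·131.25·0.79/1.019 = 2.8491
OE = 259 − 259/1.047 = 11.6266 °P
AE = 259 − 259/1.019 = 4.8292 °P
RE = 0.1808·11.6266 + 0.8192·4.8292 = 6.0582 °P
Cal = (6.9·2.8491 + 4·(6.0582−0.1))·1.019·3.55

157.3290 kcal


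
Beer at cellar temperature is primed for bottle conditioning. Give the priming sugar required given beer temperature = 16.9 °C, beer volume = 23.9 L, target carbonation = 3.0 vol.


residual = 14.695·(0.01821 + 0.09011·e^(−0.04·T));  sugar = (target − residual)·4.0·V
residual = 14.695·(0.01821 + 0.09011·e^(−0.04·16.9)) = 0.9411
sugar = (3.0 − 0.9411)·4.0·23.9

196.8280 g


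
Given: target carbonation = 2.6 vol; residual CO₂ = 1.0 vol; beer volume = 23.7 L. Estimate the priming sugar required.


sugar = (target − residual)·4.0·V
sugar = (2.6 − 1.0)·4.0·23.7

151.6800 g


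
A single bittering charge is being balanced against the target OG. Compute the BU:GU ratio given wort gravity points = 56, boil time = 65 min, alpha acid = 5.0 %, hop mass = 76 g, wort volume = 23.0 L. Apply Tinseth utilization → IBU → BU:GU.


U = 1.65·0.000125^(GP/1000)·(1−e^(−0.04t))/4.15;  IBU = (α/100)·m·U·1000/V;  BU:GU = IBU/GP
U = 1.65·0.000125^(56/1000)·(1−e^(−0.04·65))/4.15 = 0.2225
IBU = (5.0/100)·76·0.2225·1000/23.0 = 36.7622
BU:GU = 36.7622/56

0.6565


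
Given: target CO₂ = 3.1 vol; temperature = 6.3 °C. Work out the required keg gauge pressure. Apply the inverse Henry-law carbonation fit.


psi = vols/(0.01821 + 0.09011·e^(−0.04·T)) − 14.695
psi = 3.1/(0.01821 + 0.09011·e^(−0.04·6.3)) − 14.695

20.4335 psi


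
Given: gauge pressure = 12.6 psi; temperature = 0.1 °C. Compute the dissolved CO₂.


vols = (P + 14.695)·(0.01821 + 0.09011·e^(−0.04·T))
vols = (12.6 + 14.695)·(0.01821 + 0.09011·e^(−0.04·0.1))

2.9468 volumes


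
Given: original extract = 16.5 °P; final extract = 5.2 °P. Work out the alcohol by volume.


SG = 259/(259 − P);  ABV = (OG − FG)·131.25
OG = 259/(259 − 16.5) = 1.0680
FG = 259/(259 − 5.2) = 1.0205
ABV = (1.0680 − 1.0205)·131.25

6.2413 % ABV


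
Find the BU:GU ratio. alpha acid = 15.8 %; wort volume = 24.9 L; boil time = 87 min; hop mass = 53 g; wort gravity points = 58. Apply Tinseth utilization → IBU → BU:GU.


U = 1.65·0.000125^(GP/1000)·(1−e^(−0.04t))/4.15;  IBU = (α/100)·m·U·1000/V;  BU:GU = IBU/GP
U = 1.65·0.000125^(58/1000)·(1−e^(−0.04·87))/4.15 = 0.2288
IBU = (15.8/100)·53·0.2288·1000/24.9 = 76.9485
BU:GU = 76.9485/58

1.3267


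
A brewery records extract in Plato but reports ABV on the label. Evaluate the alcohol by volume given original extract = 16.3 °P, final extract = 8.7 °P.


SG = 259/(259 − P);  ABV = (OG − FG)·131.25
OG = 259/(259 − 16.3) = 1.0672
FG = 259/(259 − 8.7) = 1.0348
ABV = (1.0672 − 1.0348)·131.25

4.2529 % ABV


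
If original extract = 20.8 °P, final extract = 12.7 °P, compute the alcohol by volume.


SG = 259/(259 − P);  ABV = (OG − FG)·131.25
OG = 259/(259 − 20.8) = 1.0873
FG = 259/(259 − 12.7) = 1.0516
ABV = (1.0873 − 1.0516)·131.25

4.6933 % ABV


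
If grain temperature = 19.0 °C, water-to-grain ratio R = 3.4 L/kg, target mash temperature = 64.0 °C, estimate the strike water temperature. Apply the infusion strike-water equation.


T_strike = (0.41/R)·(T_mash − T_grain) + T_mash
T_strike = (0.41/3.4)·(64.0 − 19.0) + 64.0

69.4265 °C


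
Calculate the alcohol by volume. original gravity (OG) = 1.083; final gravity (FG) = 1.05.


ABV = (OG − FG) · 131.25
ABV = (1.083 − 1.05) · 131.25

4.3312 % ABV


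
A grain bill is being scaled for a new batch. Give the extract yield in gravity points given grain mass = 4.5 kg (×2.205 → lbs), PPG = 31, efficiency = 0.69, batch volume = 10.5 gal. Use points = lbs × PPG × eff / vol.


lbs = 4.5 × 2.205 = 9.9225
points = 9.9225 × 31 × 0.69 / 10.5

20.2135 points


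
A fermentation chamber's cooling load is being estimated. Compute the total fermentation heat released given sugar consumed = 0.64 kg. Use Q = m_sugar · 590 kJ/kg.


Q = 0.64 · 590

377.6000 kJ


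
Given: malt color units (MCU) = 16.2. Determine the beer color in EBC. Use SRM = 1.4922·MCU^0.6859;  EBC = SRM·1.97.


SRM = 1.4922·16.2^0.6859 = 10.0794
EBC = 10.0794·1.97

19.8564 EBC


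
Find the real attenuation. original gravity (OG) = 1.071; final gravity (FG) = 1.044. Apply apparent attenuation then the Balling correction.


AA = (OG−FG)/(OG−1)·100;  RA = AA·0.8192
AA = (1.071 − 1.044)/(1.071 − 1)·100 = 38.0282
RA = 38.0282·0.8192

31.1527 %


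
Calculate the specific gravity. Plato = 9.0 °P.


SG = 259/(259 − P)
SG = 259/(259 − 9.0)

1.0360


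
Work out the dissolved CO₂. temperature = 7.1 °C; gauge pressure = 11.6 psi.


vols = (P + 14.695)·(0.01821 + 0.09011·e^(−0.04·T))
vols = (11.6 + 14.695)·(0.01821 + 0.09011·e^(−0.04·7.1))

2.2625 volumes


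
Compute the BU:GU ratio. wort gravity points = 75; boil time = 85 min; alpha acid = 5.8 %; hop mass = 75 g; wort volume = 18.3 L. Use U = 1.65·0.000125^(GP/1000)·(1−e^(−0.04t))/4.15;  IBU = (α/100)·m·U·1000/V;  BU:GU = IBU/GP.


U = 1.65·0.000125^(75/1000)·(1−e^(−0.04·85))/4.15 = 0.1959
IBU = (5.8/100)·75·0.1959·1000/18.3 = 46.5587
BU:GU = 46.5587/75

0.6208


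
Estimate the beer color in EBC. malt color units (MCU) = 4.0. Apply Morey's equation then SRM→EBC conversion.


SRM = 1.4922·MCU^0.6859;  EBC = SRM·1.97
SRM = 1.4922·4.0^0.6859 = 3.8617
EBC = 3.8617·1.97

7.6076 EBC


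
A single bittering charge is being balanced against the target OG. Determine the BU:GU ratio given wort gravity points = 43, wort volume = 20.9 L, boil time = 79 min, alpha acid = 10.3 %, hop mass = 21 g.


U = 1.65·0.000125^(GP/1000)·(1−e^(−0.04t))/4.15;  IBU = (α/100)·m·U·1000/V;  BU:GU = IBU/GP
U = 1.65·0.000125^(43/1000)·(1−e^(−0.04·79))/4.15 = 0.2587
IBU = (10.3/100)·21·0.2587·1000/20.9 = 26.7723
BU:GU = 26.7723/43

0.6226


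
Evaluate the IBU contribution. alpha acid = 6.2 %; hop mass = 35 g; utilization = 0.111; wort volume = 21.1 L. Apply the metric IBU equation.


IBU = (α/100)·mass·U·1000 / V
IBU = (6.2/100)·35·0.111·1000 / 21.1

11.4156 IBU


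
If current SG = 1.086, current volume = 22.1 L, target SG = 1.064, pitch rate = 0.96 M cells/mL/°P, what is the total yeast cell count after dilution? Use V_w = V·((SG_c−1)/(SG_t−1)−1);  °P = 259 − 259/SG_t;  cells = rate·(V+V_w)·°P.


V_w = 22.1·((1.086−1)/(1.064−1)−1) = 7.5969
V_final = 22.1 + 7.5969 = 29.6969
°P = 259 − 259/1.064 = 15.5789
cells = 0.96·29.6969·15.5789

444.1402 billion cells


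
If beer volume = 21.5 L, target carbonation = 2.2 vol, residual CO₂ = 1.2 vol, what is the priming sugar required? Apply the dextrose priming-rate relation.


sugar = (target − residual)·4.0·V
sugar = (2.2 − 1.2)·4.0·21.5

86.0000 g


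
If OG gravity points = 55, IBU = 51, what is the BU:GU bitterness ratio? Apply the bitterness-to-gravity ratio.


BU:GU = IBU / OG_points
BU:GU = 51 / 55

0.9273


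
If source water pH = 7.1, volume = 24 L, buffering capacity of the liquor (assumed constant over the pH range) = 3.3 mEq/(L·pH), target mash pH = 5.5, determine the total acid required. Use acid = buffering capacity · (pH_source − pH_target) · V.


acid = 3.3 · (7.1 − 5.5) · 24

126.7200 mEq


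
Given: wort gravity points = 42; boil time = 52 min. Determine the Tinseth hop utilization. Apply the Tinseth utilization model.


U = 1.65·0.000125^(GP/1000) · (1 − e^(−0.04·t))/4.15
bigness = 1.65·0.000125^(42/1000) = 1.1312
boil_factor = (1 − e^(−0.04·52))/4.15 = 0.2109
U = 1.1312 · 0.2109

0.2385


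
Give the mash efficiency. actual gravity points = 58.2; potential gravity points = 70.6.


efficiency = actual / potential × 100
efficiency = 58.2 / 70.6 × 100

82.4363 %


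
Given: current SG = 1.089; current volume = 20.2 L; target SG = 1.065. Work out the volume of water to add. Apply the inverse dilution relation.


V_water = V·((SG_curr − 1)/(SG_target − 1) − 1)
V_water = 20.2·((1.089 − 1)/(1.065 − 1) − 1)

7.4585 L


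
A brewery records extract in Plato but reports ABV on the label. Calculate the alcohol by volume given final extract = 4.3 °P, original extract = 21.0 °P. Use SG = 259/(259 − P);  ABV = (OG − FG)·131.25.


OG = 259/(259 − 21.0) = 1.0882
FG = 259/(259 − 4.3) = 1.0169
ABV = (1.0882 − 1.0169)·131.25

9.3650 % ABV


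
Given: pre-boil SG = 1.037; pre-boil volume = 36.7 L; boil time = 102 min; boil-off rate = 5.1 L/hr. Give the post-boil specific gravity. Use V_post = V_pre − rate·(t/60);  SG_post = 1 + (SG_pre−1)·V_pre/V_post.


V_post = 36.7 − 5.1·(102/60) = 28.0300
SG_post = 1 + (1.037 − 1)·36.7/28.0300

1.0484


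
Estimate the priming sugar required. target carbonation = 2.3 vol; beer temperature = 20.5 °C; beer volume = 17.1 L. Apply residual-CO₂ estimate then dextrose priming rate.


residual = 14.695·(0.01821 + 0.09011·e^(−0.04·T));  sugar = (target − residual)·4.0·V
residual = 14.695·(0.01821 + 0.09011·e^(−0.04·20.5)) = 0.8508
sugar = (2.3 − 0.8508)·4.0·17.1

99.1252 g


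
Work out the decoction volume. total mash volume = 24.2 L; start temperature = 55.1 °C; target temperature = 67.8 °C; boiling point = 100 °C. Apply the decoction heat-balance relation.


V_dec = V_total·(T_target − T_start)/(T_boil − T_start)
V_dec = 24.2·(67.8 − 55.1)/(100 − 55.1)

6.8450 L


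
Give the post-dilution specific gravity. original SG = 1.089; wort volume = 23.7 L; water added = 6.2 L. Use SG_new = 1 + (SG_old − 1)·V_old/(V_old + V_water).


pts = (1.089 − 1)·1000·23.7/(23.7 + 6.2) = 70.5452
SG_new = 1 + 70.5452/1000

1.0705


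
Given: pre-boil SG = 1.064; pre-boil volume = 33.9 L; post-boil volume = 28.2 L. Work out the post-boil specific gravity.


SG_post = 1 + (SG_pre − 1)·V_pre/V_post
pts_pre = (1.064 − 1)·1000 = 64.0000
pts_post = 64.0000·33.9/28.2 = 76.9362
SG_post = 1 + 76.9362/1000

1.0769


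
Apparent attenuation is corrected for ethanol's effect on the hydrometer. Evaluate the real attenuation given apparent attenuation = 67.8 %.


RA = AA · 0.8192
RA = 67.8 · 0.8192

55.5418 %


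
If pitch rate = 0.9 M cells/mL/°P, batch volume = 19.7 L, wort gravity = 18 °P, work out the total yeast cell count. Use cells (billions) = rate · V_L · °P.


cells = 0.9 · 19.7 · 18

319.1400 billion cells


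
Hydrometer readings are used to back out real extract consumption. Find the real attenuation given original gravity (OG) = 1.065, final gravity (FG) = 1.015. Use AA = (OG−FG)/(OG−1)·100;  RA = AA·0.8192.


AA = (1.065 − 1.015)/(1.065 − 1)·100 = 76.9231
RA = 76.9231·0.8192

63.0154 %


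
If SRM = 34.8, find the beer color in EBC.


EBC = SRM · 1.97
EBC = 34.8 · 1.97

68.5560 EBC


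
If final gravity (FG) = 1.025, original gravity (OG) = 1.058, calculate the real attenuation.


AA = (OG−FG)/(OG−1)·100;  RA = AA·0.8192
AA = (1.058 − 1.025)/(1.058 − 1)·100 = 56.8966
RA = 56.8966·0.8192

46.6097 %


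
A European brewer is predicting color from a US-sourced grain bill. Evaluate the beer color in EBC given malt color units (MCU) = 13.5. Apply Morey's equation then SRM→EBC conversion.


SRM = 1.4922·MCU^0.6859;  EBC = SRM·1.97
SRM = 1.4922·13.5^0.6859 = 8.8945
EBC = 8.8945·1.97

17.5222 EBC


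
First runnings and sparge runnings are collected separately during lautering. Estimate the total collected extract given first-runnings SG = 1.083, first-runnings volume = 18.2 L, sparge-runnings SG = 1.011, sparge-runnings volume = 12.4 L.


total = Σ (SG_i − 1)·1000·V_i
first = (1.083 − 1)·1000·18.2 = 1510.6000
sparge = (1.011 − 1)·1000·12.4 = 136.4000
total = 1510.6000 + 136.4000

1647.0000 gravity·L


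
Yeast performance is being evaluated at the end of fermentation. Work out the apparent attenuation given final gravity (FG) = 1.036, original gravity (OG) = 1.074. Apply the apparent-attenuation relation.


AA = (OG − FG)/(OG − 1) · 100
AA = (1.074 − 1.036)/(1.074 − 1) · 100

51.3514 %


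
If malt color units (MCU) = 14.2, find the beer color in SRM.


SRM = 1.4922 · MCU^0.6859
SRM = 1.4922 · 14.2^0.6859

9.2083 SRM


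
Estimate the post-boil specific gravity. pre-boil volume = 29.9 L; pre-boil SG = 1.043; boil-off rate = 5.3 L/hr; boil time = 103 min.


V_post = V_pre − rate·(t/60);  SG_post = 1 + (SG_pre−1)·V_pre/V_post
V_post = 29.9 − 5.3·(103/60) = 20.8017
SG_post = 1 + (1.043 − 1)·29.9/20.8017

1.0618


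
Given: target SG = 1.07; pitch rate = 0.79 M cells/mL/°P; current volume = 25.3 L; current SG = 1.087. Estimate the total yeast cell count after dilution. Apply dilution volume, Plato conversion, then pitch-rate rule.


V_w = V·((SG_c−1)/(SG_t−1)−1);  °P = 259 − 259/SG_t;  cells = rate·(V+V_w)·°P
V_w = 25.3·((1.087−1)/(1.07−1)−1) = 6.1443
V_final = 25.3 + 6.1443 = 31.4443
°P = 259 − 259/1.07 = 16.9439
cells = 0.79·31.4443·16.9439

420.9038 billion cells


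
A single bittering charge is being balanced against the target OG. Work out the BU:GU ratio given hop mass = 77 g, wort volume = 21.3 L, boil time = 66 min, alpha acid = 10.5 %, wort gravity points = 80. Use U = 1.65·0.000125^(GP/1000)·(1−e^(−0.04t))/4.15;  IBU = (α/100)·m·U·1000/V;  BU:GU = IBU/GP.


U = 1.65·0.000125^(80/1000)·(1−e^(−0.04·66))/4.15 = 0.1799
IBU = (10.5/100)·77·0.1799·1000/21.3 = 68.2867
BU:GU = 68.2867/80

0.8536


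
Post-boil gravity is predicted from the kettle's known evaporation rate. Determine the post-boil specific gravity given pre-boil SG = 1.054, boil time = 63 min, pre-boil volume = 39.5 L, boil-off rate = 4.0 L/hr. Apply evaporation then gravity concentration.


V_post = V_pre − rate·(t/60);  SG_post = 1 + (SG_pre−1)·V_pre/V_post
V_post = 39.5 − 4.0·(63/60) = 35.3000
SG_post = 1 + (1.054 − 1)·39.5/35.3000

1.0604


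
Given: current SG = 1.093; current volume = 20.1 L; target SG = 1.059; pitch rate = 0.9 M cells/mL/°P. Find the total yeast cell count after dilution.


V_w = V·((SG_c−1)/(SG_t−1)−1);  °P = 259 − 259/SG_t;  cells = rate·(V+V_w)·°P
V_w = 20.1·((1.093−1)/(1.059−1)−1) = 11.5831
V_final = 20.1 + 11.5831 = 31.6831
°P = 259 − 259/1.059 = 14.4297
cells = 0.9·31.6831·14.4297

411.4578 billion cells


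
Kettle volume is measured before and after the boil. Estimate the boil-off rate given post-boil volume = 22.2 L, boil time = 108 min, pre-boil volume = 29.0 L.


rate = (V_pre − V_post) / (t_min/60)
rate = (29.0 − 22.2) / (108/60)

3.7778 L/hr


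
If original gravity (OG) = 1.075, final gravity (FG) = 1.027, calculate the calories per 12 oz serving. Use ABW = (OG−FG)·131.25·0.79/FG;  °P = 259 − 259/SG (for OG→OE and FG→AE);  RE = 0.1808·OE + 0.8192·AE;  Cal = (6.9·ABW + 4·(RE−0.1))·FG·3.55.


ABW = (1.075 − 1.027)·131.25·0.79/1.027 = 4.8462
OE = 259 − 259/1.075 = 18.0698 °P
AE = 259 − 259/1.027 = 6.8092 °P
RE = 0.1808·18.0698 + 0.8192·6.8092 = 8.8451 °P
Cal = (6.9·4.8462 + 4·(8.8451−0.1))·1.027·3.55

249.4445 kcal


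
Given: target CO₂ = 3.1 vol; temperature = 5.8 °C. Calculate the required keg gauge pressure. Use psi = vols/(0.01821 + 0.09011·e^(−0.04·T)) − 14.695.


psi = 3.1/(0.01821 + 0.09011·e^(−0.04·5.8)) − 14.695

19.8791 psi


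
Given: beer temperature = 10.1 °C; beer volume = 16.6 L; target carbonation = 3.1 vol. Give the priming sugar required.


residual = 14.695·(0.01821 + 0.09011·e^(−0.04·T));  sugar = (target − residual)·4.0·V
residual = 14.695·(0.01821 + 0.09011·e^(−0.04·10.1)) = 1.1517
sugar = (3.1 − 1.1517)·4.0·16.6

129.3693 g


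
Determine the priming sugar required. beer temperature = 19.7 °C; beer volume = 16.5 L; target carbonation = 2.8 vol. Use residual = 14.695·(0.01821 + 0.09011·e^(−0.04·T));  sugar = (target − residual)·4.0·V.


residual = 14.695·(0.01821 + 0.09011·e^(−0.04·19.7)) = 0.8698
sugar = (2.8 − 0.8698)·4.0·16.5

127.3955 g


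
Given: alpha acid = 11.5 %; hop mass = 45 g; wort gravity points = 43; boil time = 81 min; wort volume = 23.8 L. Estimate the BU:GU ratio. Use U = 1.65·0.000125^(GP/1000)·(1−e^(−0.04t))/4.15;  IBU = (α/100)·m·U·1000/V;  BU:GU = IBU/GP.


U = 1.65·0.000125^(43/1000)·(1−e^(−0.04·81))/4.15 = 0.2596
IBU = (11.5/100)·45·0.2596·1000/23.8 = 56.4398
BU:GU = 56.4398/43

1.3126


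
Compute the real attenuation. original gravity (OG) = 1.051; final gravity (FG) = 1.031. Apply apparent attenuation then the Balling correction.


AA = (OG−FG)/(OG−1)·100;  RA = AA·0.8192
AA = (1.051 − 1.031)/(1.051 − 1)·100 = 39.2157
RA = 39.2157·0.8192

32.1255 %


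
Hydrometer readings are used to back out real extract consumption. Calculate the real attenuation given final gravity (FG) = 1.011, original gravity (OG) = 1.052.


AA = (OG−FG)/(OG−1)·100;  RA = AA·0.8192
AA = (1.052 − 1.011)/(1.052 − 1)·100 = 78.8462
RA = 78.8462·0.8192

64.5908 %


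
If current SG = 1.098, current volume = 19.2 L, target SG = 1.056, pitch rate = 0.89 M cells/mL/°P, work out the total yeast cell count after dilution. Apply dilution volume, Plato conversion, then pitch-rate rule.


V_w = V·((SG_c−1)/(SG_t−1)−1);  °P = 259 − 259/SG_t;  cells = rate·(V+V_w)·°P
V_w = 19.2·((1.098−1)/(1.056−1)−1) = 14.4000
V_final = 19.2 + 14.4000 = 33.6000
°P = 259 − 259/1.056 = 13.7348
cells = 0.89·33.6000·13.7348

410.7269 billion cells


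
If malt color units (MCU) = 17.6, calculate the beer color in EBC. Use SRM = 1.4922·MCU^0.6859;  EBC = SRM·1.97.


SRM = 1.4922·17.6^0.6859 = 10.6690
EBC = 10.6690·1.97

21.0180 EBC


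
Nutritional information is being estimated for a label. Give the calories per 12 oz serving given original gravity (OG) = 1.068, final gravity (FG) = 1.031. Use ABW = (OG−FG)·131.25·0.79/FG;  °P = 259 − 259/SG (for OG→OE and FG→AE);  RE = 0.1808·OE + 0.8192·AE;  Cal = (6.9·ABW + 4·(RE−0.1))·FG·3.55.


ABW = (1.068 − 1.031)·131.25·0.79/1.031 = 3.7211
OE = 259 − 259/1.068 = 16.4906 °P
AE = 259 − 259/1.031 = 7.7876 °P
RE = 0.1808·16.4906 + 0.8192·7.7876 = 9.3611 °P
Cal = (6.9·3.7211 + 4·(9.3611−0.1))·1.031·3.55

229.5578 kcal


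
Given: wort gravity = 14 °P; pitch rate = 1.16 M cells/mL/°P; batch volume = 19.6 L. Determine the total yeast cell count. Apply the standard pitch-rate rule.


cells (billions) = rate · V_L · °P
cells = 1.16 · 19.6 · 14

318.3040 billion cells


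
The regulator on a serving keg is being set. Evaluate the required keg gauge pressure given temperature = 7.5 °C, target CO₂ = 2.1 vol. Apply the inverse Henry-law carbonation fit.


psi = vols/(0.01821 + 0.09011·e^(−0.04·T)) − 14.695
psi = 2.1/(0.01821 + 0.09011·e^(−0.04·7.5)) − 14.695

10.0210 psi


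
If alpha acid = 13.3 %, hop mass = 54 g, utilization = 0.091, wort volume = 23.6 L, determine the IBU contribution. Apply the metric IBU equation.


IBU = (α/100)·mass·U·1000 / V
IBU = (13.3/100)·54·0.091·1000 / 23.6

27.6933 IBU


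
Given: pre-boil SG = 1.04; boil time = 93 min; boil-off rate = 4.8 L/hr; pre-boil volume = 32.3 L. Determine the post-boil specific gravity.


V_post = V_pre − rate·(t/60);  SG_post = 1 + (SG_pre−1)·V_pre/V_post
V_post = 32.3 − 4.8·(93/60) = 24.8600
SG_post = 1 + (1.04 − 1)·32.3/24.8600

1.0520


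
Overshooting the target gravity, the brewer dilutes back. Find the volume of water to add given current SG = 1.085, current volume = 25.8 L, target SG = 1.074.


V_water = V·((SG_curr − 1)/(SG_target − 1) − 1)
V_water = 25.8·((1.085 − 1)/(1.074 − 1) − 1)

3.8351 L


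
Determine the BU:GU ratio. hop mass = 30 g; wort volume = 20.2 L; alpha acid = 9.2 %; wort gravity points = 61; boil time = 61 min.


U = 1.65·0.000125^(GP/1000)·(1−e^(−0.04t))/4.15;  IBU = (α/100)·m·U·1000/V;  BU:GU = IBU/GP
U = 1.65·0.000125^(61/1000)·(1−e^(−0.04·61))/4.15 = 0.2098
IBU = (9.2/100)·30·0.2098·1000/20.2 = 28.6615
BU:GU = 28.6615/61

0.4699


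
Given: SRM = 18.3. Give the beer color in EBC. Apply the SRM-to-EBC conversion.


EBC = SRM · 1.97
EBC = 18.3 · 1.97

36.0510 EBC


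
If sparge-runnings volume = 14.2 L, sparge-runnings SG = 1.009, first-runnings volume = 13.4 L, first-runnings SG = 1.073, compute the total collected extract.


total = Σ (SG_i − 1)·1000·V_i
first = (1.073 − 1)·1000·13.4 = 978.2000
sparge = (1.009 − 1)·1000·14.2 = 127.8000
total = 978.2000 + 127.8000

1106.0000 gravity·L


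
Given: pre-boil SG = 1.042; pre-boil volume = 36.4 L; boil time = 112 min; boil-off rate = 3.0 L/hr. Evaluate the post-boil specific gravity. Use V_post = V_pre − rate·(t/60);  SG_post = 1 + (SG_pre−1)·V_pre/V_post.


V_post = 36.4 − 3.0·(112/60) = 30.8000
SG_post = 1 + (1.042 − 1)·36.4/30.8000

1.0496


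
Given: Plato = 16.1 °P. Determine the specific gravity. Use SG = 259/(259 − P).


SG = 259/(259 − 16.1)

1.0663


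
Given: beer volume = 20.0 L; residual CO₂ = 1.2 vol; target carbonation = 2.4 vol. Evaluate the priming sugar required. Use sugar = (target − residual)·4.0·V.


sugar = (2.4 − 1.2)·4.0·20.0

96.0000 g


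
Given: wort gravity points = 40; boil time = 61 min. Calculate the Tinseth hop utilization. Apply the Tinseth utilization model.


U = 1.65·0.000125^(GP/1000) · (1 − e^(−0.04·t))/4.15
bigness = 1.65·0.000125^(40/1000) = 1.1518
boil_factor = (1 − e^(−0.04·61))/4.15 = 0.2200
U = 1.1518 · 0.2200

0.2533


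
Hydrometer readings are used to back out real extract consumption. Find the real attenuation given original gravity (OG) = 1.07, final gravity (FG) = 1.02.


AA = (OG−FG)/(OG−1)·100;  RA = AA·0.8192
AA = (1.07 − 1.02)/(1.07 − 1)·100 = 71.4286
RA = 71.4286·0.8192

58.5143 %


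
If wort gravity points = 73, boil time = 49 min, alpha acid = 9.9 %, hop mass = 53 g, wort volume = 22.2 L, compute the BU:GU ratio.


U = 1.65·0.000125^(GP/1000)·(1−e^(−0.04t))/4.15;  IBU = (α/100)·m·U·1000/V;  BU:GU = IBU/GP
U = 1.65·0.000125^(73/1000)·(1−e^(−0.04·49))/4.15 = 0.1772
IBU = (9.9/100)·53·0.1772·1000/22.2 = 41.8922
BU:GU = 41.8922/73

0.5739


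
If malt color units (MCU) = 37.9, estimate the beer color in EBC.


SRM = 1.4922·MCU^0.6859;  EBC = SRM·1.97
SRM = 1.4922·37.9^0.6859 = 18.0558
EBC = 18.0558·1.97

35.5698 EBC


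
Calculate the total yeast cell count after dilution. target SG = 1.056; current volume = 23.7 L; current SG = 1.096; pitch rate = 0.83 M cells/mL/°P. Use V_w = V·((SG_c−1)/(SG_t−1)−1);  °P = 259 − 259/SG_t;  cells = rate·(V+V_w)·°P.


V_w = 23.7·((1.096−1)/(1.056−1)−1) = 16.9286
V_final = 23.7 + 16.9286 = 40.6286
°P = 259 − 259/1.056 = 13.7348
cells = 0.83·40.6286·13.7348

463.1626 billion cells
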